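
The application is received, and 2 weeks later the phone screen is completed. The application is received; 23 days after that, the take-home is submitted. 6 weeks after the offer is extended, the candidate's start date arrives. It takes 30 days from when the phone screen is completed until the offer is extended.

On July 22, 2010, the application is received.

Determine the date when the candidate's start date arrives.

October 16, 2010

The application is received: Jul 22, 2010.
The phone screen is completed: Jul 22, 2010 + 2 weeks = Aug 5, 2010.
The offer is extended: Aug 5, 2010 + 30 days = Sep 4, 2010.
The candidate's start date arrives: Sep 4, 2010 + 6 weeks = Oct 16, 2010.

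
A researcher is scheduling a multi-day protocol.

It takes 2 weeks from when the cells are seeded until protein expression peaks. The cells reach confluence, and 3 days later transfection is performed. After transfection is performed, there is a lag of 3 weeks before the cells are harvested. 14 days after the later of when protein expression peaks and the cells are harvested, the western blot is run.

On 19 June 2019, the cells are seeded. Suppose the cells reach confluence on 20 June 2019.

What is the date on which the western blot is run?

The cells are seeded: Jun 19, 2019.
Protein expression peaks: Jun 19, 2019 + 2 weeks = Jul 3, 2019.
The cells reach confluence: Jun 20, 2019.
Transfection is performed: Jun 20, 2019 + 3 days = Jun 23, 2019.
The cells are harvested: Jun 23, 2019 + 3 weeks = Jul 14, 2019.
Both prerequisites met — protein expression peaks (Jul 3, 2019), the cells are harvested (Jul 14, 2019); the later is Jul 14, 2019.
The western blot is run: Jul 14, 2019 + 14 days = Jul 28, 2019.

28 July 2019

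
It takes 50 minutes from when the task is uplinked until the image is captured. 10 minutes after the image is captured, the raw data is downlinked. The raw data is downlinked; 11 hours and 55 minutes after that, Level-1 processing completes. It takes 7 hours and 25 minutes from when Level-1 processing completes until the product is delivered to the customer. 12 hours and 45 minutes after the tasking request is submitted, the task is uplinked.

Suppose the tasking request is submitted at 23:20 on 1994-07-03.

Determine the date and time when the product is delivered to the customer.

The tasking request is submitted: 23:20 Jul 3, 1994.
The task is uplinked: 23:20 Jul 3, 1994 + 12h45m = 12:05 Jul 4, 1994.
The image is captured: 12:05 Jul 4, 1994 + 50m = 12:55 Jul 4, 1994.
The raw data is downlinked: 12:55 Jul 4, 1994 + 10m = 13:05 Jul 4, 1994.
Level-1 processing completes: 13:05 Jul 4, 1994 + 11h55m = 01:00 Jul 5, 1994.
The product is delivered to the customer: 01:00 Jul 5, 1994 + 7h25m = 08:25 Jul 5, 1994.

08:25 on 1994-07-05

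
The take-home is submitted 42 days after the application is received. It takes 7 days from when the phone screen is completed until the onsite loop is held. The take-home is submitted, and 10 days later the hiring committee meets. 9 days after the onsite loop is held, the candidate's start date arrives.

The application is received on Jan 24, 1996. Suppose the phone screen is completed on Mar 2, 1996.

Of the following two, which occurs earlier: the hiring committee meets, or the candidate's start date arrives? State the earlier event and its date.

The application is received: Jan 24, 1996.
The take-home is submitted: Jan 24, 1996 + 42 days = Mar 6, 1996.
The hiring committee meets: Mar 6, 1996 + 10 days = Mar 16, 1996.
The phone screen is completed: Mar 2, 1996.
The onsite loop is held: Mar 2, 1996 + 7 days = Mar 9, 1996.
The candidate's start date arrives: Mar 9, 1996 + 9 days = Mar 18, 1996.
Comparing: the hiring committee meets on Mar 16, 1996 vs the candidate's start date arrives on Mar 18, 1996. Earlier: the hiring committee meets.

The hiring committee meets — Mar 16, 1996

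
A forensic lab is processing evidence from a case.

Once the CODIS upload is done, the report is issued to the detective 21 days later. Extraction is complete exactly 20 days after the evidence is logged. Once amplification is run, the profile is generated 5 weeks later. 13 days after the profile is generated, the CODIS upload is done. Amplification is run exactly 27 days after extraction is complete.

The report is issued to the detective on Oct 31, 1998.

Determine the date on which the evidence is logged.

Jul 7, 1998

The report is issued to the detective: Oct 31, 1998.
The CODIS upload is done: Oct 31, 1998 − 21 days = Oct 10, 1998.
The profile is generated: Oct 10, 1998 − 13 days = Sep 27, 1998.
Amplification is run: Sep 27, 1998 − 5 weeks = Aug 23, 1998.
Extraction is complete: Aug 23, 1998 − 27 days = Jul 27, 1998.
The evidence is logged: Jul 27, 1998 − 20 days = Jul 7, 1998.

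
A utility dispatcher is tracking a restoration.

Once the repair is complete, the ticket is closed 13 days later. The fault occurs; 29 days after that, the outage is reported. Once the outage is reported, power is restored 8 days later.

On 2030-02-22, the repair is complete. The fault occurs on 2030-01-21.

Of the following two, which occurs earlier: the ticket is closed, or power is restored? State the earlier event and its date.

The repair is complete: Feb 22, 2030.
The ticket is closed: Feb 22, 2030 + 13 days = Mar 7, 2030.
The fault occurs: Jan 21, 2030.
The outage is reported: Jan 21, 2030 + 29 days = Feb 19, 2030.
Power is restored: Feb 19, 2030 + 8 days = Feb 27, 2030.
Comparing: the ticket is closed on Mar 7, 2030 vs power is restored on Feb 27, 2030. Earlier: power is restored.

Power is restored — 2030-02-27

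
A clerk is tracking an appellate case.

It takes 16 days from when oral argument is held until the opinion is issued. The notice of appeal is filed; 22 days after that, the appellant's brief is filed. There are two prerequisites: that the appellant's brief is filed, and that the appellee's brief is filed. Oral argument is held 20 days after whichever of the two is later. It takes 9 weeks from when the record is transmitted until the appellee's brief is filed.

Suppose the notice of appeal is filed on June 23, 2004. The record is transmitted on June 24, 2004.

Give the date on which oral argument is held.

The notice of appeal is filed: Jun 23, 2004.
The appellant's brief is filed: Jun 23, 2004 + 22 days = Jul 15, 2004.
The record is transmitted: Jun 24, 2004.
The appellee's brief is filed: Jun 24, 2004 + 9 weeks = Aug 26, 2004.
Both prerequisites met — the appellant's brief is filed (Jul 15, 2004), the appellee's brief is filed (Aug 26, 2004); the later is Aug 26, 2004.
Oral argument is held: Aug 26, 2004 + 20 days = Sep 15, 2004.

September 15, 2004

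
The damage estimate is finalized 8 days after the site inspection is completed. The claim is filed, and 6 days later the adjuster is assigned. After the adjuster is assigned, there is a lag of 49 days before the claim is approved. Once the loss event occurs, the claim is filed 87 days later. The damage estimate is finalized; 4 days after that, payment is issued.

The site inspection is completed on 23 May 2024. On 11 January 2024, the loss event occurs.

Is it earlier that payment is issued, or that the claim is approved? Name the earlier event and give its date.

The claim is approved — 1 June 2024

The site inspection is completed: May 23, 2024.
The damage estimate is finalized: May 23, 2024 + 8 days = May 31, 2024.
Payment is issued: May 31, 2024 + 4 days = Jun 4, 2024.
The loss event occurs: Jan 11, 2024.
The claim is filed: Jan 11, 2024 + 87 days = Apr 7, 2024.
The adjuster is assigned: Apr 7, 2024 + 6 days = Apr 13, 2024.
The claim is approved: Apr 13, 2024 + 49 days = Jun 1, 2024.
Comparing: payment is issued on Jun 4, 2024 vs the claim is approved on Jun 1, 2024. Earlier: the claim is approved.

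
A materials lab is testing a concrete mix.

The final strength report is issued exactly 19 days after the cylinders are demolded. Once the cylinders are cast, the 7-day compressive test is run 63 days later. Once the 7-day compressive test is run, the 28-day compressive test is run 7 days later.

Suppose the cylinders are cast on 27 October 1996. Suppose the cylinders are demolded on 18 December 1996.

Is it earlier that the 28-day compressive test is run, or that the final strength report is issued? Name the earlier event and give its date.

The cylinders are cast: Oct 27, 1996.
The 7-day compressive test is run: Oct 27, 1996 + 63 days = Dec 29, 1996.
The 28-day compressive test is run: Dec 29, 1996 + 7 days = Jan 5, 1997.
The cylinders are demolded: Dec 18, 1996.
The final strength report is issued: Dec 18, 1996 + 19 days = Jan 6, 1997.
Comparing: the 28-day compressive test is run on Jan 5, 1997 vs the final strength report is issued on Jan 6, 1997. Earlier: the 28-day compressive test is run.

The 28-day compressive test is run — 5 January 1997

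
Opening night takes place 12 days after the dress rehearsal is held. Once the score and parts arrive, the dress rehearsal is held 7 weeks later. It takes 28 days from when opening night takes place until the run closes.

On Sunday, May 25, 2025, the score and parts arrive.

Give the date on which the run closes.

Friday, August 22, 2025

The score and parts arrive: May 25, 2025.
The dress rehearsal is held: May 25, 2025 + 7 weeks = Jul 13, 2025.
Opening night takes place: Jul 13, 2025 + 12 days = Jul 25, 2025.
The run closes: Jul 25, 2025 + 28 days = Aug 22, 2025.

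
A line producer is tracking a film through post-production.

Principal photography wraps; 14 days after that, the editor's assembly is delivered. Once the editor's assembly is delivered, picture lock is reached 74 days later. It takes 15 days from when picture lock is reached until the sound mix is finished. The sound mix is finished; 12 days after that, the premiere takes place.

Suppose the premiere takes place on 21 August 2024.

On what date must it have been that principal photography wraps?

28 April 2024

The premiere takes place: Aug 21, 2024.
The sound mix is finished: Aug 21, 2024 − 12 days = Aug 9, 2024.
Picture lock is reached: Aug 9, 2024 − 15 days = Jul 25, 2024.
The editor's assembly is delivered: Jul 25, 2024 − 74 days = May 12, 2024.
Principal photography wraps: May 12, 2024 − 14 days = Apr 28, 2024.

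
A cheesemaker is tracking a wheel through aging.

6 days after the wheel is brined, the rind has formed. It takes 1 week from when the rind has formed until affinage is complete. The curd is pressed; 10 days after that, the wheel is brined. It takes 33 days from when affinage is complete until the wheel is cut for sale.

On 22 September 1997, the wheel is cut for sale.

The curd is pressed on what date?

28 July 1997

The wheel is cut for sale: Sep 22, 1997.
Affinage is complete: Sep 22, 1997 − 33 days = Aug 20, 1997.
The rind has formed: Aug 20, 1997 − 1 week = Aug 13, 1997.
The wheel is brined: Aug 13, 1997 − 6 days = Aug 7, 1997.
The curd is pressed: Aug 7, 1997 − 10 days = Jul 28, 1997.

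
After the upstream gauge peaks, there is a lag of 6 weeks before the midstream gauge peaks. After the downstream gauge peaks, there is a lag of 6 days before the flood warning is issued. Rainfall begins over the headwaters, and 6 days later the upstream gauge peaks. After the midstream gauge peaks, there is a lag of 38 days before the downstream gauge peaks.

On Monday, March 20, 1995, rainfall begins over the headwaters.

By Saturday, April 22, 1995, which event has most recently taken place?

Rainfall begins over the headwaters: Mar 20, 1995.
The upstream gauge peaks: Mar 20, 1995 + 6 days = Mar 26, 1995.
The midstream gauge peaks: Mar 26, 1995 + 6 weeks = May 7, 1995.
The downstream gauge peaks: May 7, 1995 + 38 days = Jun 14, 1995.
The flood warning is issued: Jun 14, 1995 + 6 days = Jun 20, 1995.
Apr 22, 1995 falls between when the upstream gauge peaks (Mar 26, 1995) and when the midstream gauge peaks (May 7, 1995).

The upstream gauge peaks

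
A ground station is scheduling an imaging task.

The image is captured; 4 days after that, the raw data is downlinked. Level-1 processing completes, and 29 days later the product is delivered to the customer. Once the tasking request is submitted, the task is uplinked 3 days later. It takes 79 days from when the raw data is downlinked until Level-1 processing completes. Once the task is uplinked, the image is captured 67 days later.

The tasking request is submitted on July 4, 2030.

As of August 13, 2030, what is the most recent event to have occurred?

The task is uplinked

The tasking request is submitted: Jul 4, 2030.
The task is uplinked: Jul 4, 2030 + 3 days = Jul 7, 2030.
The image is captured: Jul 7, 2030 + 67 days = Sep 12, 2030.
The raw data is downlinked: Sep 12, 2030 + 4 days = Sep 16, 2030.
Level-1 processing completes: Sep 16, 2030 + 79 days = Dec 4, 2030.
The product is delivered to the customer: Dec 4, 2030 + 29 days = Jan 2, 2031.
Aug 13, 2030 falls between when the task is uplinked (Jul 7, 2030) and when the image is captured (Sep 12, 2030).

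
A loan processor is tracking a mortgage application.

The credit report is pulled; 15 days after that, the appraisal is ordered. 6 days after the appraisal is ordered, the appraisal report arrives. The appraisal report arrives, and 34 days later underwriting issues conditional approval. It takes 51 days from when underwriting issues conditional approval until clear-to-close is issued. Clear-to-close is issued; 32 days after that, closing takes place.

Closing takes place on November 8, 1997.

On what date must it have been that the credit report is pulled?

Closing takes place: Nov 8, 1997.
Clear-to-close is issued: Nov 8, 1997 − 32 days = Oct 7, 1997.
Underwriting issues conditional approval: Oct 7, 1997 − 51 days = Aug 17, 1997.
The appraisal report arrives: Aug 17, 1997 − 34 days = Jul 14, 1997.
The appraisal is ordered: Jul 14, 1997 − 6 days = Jul 8, 1997.
The credit report is pulled: Jul 8, 1997 − 15 days = Jun 23, 1997.

June 23, 1997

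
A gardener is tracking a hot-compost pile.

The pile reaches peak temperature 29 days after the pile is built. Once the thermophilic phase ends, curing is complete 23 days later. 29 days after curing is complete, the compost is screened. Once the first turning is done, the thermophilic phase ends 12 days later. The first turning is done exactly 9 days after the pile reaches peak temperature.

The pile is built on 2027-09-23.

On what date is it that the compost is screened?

2028-01-03

The pile is built: Sep 23, 2027.
The pile reaches peak temperature: Sep 23, 2027 + 29 days = Oct 22, 2027.
The first turning is done: Oct 22, 2027 + 9 days = Oct 31, 2027.
The thermophilic phase ends: Oct 31, 2027 + 12 days = Nov 12, 2027.
Curing is complete: Nov 12, 2027 + 23 days = Dec 5, 2027.
The compost is screened: Dec 5, 2027 + 29 days = Jan 3, 2028.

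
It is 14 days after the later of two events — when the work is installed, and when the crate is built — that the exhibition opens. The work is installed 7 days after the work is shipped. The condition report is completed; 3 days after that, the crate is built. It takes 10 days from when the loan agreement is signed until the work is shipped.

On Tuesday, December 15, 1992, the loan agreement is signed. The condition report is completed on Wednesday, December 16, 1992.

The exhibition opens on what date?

The loan agreement is signed: Dec 15, 1992.
The work is shipped: Dec 15, 1992 + 10 days = Dec 25, 1992.
The work is installed: Dec 25, 1992 + 7 days = Jan 1, 1993.
The condition report is completed: Dec 16, 1992.
The crate is built: Dec 16, 1992 + 3 days = Dec 19, 1992.
Both prerequisites met — the work is installed (Jan 1, 1993), the crate is built (Dec 19, 1992); the later is Jan 1, 1993.
The exhibition opens: Jan 1, 1993 + 14 days = Jan 15, 1993.

Friday, January 15, 1993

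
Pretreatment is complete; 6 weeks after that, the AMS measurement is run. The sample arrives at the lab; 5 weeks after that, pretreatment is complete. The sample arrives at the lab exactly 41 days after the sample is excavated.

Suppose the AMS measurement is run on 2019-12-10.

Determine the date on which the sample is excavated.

2019-08-14

The AMS measurement is run: Dec 10, 2019.
Pretreatment is complete: Dec 10, 2019 − 6 weeks = Oct 29, 2019.
The sample arrives at the lab: Oct 29, 2019 − 5 weeks = Sep 24, 2019.
The sample is excavated: Sep 24, 2019 − 41 days = Aug 14, 2019.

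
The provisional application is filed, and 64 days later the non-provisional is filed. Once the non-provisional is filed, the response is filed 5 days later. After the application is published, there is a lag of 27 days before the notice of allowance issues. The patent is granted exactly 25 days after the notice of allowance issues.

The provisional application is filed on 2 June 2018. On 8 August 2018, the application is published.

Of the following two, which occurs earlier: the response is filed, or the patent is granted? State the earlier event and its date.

The response is filed — 10 August 2018

The provisional application is filed: Jun 2, 2018.
The non-provisional is filed: Jun 2, 2018 + 64 days = Aug 5, 2018.
The response is filed: Aug 5, 2018 + 5 days = Aug 10, 2018.
The application is published: Aug 8, 2018.
The notice of allowance issues: Aug 8, 2018 + 27 days = Sep 4, 2018.
The patent is granted: Sep 4, 2018 + 25 days = Sep 29, 2018.
Comparing: the response is filed on Aug 10, 2018 vs the patent is granted on Sep 29, 2018. Earlier: the response is filed.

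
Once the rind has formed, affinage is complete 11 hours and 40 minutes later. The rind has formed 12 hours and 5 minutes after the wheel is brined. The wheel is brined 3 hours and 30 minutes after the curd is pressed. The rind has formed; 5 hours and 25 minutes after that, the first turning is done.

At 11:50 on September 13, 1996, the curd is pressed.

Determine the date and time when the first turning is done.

The curd is pressed: 11:50 Sep 13, 1996.
The wheel is brined: 11:50 Sep 13, 1996 + 3h30m = 15:20 Sep 13, 1996.
The rind has formed: 15:20 Sep 13, 1996 + 12h05m = 03:25 Sep 14, 1996.
The first turning is done: 03:25 Sep 14, 1996 + 5h25m = 08:50 Sep 14, 1996.

08:50 on September 14, 1996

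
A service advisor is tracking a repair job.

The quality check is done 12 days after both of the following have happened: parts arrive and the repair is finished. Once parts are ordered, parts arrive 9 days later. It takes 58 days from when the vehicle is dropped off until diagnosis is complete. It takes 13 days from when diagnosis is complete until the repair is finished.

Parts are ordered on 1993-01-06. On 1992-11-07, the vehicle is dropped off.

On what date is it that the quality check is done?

1993-01-29

Parts are ordered: Jan 6, 1993.
Parts arrive: Jan 6, 1993 + 9 days = Jan 15, 1993.
The vehicle is dropped off: Nov 7, 1992.
Diagnosis is complete: Nov 7, 1992 + 58 days = Jan 4, 1993.
The repair is finished: Jan 4, 1993 + 13 days = Jan 17, 1993.
Both prerequisites met — parts arrive (Jan 15, 1993), the repair is finished (Jan 17, 1993); the later is Jan 17, 1993.
The quality check is done: Jan 17, 1993 + 12 days = Jan 29, 1993.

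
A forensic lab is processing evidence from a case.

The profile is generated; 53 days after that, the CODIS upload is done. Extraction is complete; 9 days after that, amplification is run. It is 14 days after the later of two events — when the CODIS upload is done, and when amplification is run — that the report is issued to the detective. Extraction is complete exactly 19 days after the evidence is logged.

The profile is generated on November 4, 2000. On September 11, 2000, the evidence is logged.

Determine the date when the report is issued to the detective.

The profile is generated: Nov 4, 2000.
The CODIS upload is done: Nov 4, 2000 + 53 days = Dec 27, 2000.
The evidence is logged: Sep 11, 2000.
Extraction is complete: Sep 11, 2000 + 19 days = Sep 30, 2000.
Amplification is run: Sep 30, 2000 + 9 days = Oct 9, 2000.
Both prerequisites met — the CODIS upload is done (Dec 27, 2000), amplification is run (Oct 9, 2000); the later is Dec 27, 2000.
The report is issued to the detective: Dec 27, 2000 + 14 days = Jan 10, 2001.

January 10, 2001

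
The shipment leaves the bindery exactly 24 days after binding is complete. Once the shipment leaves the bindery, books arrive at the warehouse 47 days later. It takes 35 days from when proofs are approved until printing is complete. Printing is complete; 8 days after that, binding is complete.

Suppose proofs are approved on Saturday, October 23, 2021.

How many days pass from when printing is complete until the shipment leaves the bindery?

Causal path: printing is complete → binding is complete → the shipment leaves the bindery.
Total delay along the path: 8 + 24 = 32 days.

32 days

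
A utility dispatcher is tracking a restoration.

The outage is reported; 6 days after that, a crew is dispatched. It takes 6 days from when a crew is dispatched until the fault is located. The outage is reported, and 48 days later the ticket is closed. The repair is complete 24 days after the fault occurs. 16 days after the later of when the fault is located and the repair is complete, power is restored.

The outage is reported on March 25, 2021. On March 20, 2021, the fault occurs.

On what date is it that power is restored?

The outage is reported: Mar 25, 2021.
A crew is dispatched: Mar 25, 2021 + 6 days = Mar 31, 2021.
The fault is located: Mar 31, 2021 + 6 days = Apr 6, 2021.
The fault occurs: Mar 20, 2021.
The repair is complete: Mar 20, 2021 + 24 days = Apr 13, 2021.
Both prerequisites met — the fault is located (Apr 6, 2021), the repair is complete (Apr 13, 2021); the later is Apr 13, 2021.
Power is restored: Apr 13, 2021 + 16 days = Apr 29, 2021.

April 29, 2021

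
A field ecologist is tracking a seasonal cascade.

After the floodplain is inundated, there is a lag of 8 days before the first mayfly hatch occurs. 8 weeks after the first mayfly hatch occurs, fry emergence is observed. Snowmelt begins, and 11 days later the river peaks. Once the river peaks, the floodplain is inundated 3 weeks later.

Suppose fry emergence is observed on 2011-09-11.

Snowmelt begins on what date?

Fry emergence is observed: Sep 11, 2011.
The first mayfly hatch occurs: Sep 11, 2011 − 8 weeks = Jul 17, 2011.
The floodplain is inundated: Jul 17, 2011 − 8 days = Jul 9, 2011.
The river peaks: Jul 9, 2011 − 3 weeks = Jun 18, 2011.
Snowmelt begins: Jun 18, 2011 − 11 days = Jun 7, 2011.

2011-06-07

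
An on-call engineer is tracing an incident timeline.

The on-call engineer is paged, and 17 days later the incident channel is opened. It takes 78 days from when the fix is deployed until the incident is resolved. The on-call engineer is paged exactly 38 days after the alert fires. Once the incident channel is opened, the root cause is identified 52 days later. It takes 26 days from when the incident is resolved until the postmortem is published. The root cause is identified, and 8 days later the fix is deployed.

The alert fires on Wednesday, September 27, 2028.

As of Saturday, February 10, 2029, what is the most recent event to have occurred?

The fix is deployed

The alert fires: Sep 27, 2028.
The on-call engineer is paged: Sep 27, 2028 + 38 days = Nov 4, 2028.
The incident channel is opened: Nov 4, 2028 + 17 days = Nov 21, 2028.
The root cause is identified: Nov 21, 2028 + 52 days = Jan 12, 2029.
The fix is deployed: Jan 12, 2029 + 8 days = Jan 20, 2029.
The incident is resolved: Jan 20, 2029 + 78 days = Apr 8, 2029.
The postmortem is published: Apr 8, 2029 + 26 days = May 4, 2029.
Feb 10, 2029 falls between when the fix is deployed (Jan 20, 2029) and when the incident is resolved (Apr 8, 2029).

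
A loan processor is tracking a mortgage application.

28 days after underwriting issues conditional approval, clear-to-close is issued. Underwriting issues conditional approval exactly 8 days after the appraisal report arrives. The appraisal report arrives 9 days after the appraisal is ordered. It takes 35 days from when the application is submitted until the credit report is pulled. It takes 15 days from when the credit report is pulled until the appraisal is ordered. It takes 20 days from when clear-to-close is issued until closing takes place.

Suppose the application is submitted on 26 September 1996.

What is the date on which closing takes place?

19 January 1997

The application is submitted: Sep 26, 1996.
The credit report is pulled: Sep 26, 1996 + 35 days = Oct 31, 1996.
The appraisal is ordered: Oct 31, 1996 + 15 days = Nov 15, 1996.
The appraisal report arrives: Nov 15, 1996 + 9 days = Nov 24, 1996.
Underwriting issues conditional approval: Nov 24, 1996 + 8 days = Dec 2, 1996.
Clear-to-close is issued: Dec 2, 1996 + 28 days = Dec 30, 1996.
Closing takes place: Dec 30, 1996 + 20 days = Jan 19, 1997.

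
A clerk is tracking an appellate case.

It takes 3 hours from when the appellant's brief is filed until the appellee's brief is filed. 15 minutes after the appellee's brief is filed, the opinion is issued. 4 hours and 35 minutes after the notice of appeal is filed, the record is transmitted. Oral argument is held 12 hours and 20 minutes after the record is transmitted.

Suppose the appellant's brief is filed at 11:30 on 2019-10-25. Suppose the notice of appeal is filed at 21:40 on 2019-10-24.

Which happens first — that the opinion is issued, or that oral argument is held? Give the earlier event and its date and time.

Oral argument is held — 14:35 on 2019-10-25

The appellant's brief is filed: 11:30 Oct 25, 2019.
The appellee's brief is filed: 11:30 Oct 25, 2019 + 3h = 14:30 Oct 25, 2019.
The opinion is issued: 14:30 Oct 25, 2019 + 15m = 14:45 Oct 25, 2019.
The notice of appeal is filed: 21:40 Oct 24, 2019.
The record is transmitted: 21:40 Oct 24, 2019 + 4h35m = 02:15 Oct 25, 2019.
Oral argument is held: 02:15 Oct 25, 2019 + 12h20m = 14:35 Oct 25, 2019.
Comparing: the opinion is issued at 14:45 Oct 25, 2019 vs oral argument is held at 14:35 Oct 25, 2019. Earlier: oral argument is held.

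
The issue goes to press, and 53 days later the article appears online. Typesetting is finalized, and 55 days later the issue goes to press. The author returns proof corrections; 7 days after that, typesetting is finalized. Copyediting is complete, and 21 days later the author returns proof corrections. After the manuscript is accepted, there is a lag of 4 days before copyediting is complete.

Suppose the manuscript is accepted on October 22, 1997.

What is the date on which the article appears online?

March 11, 1998

The manuscript is accepted: Oct 22, 1997.
Copyediting is complete: Oct 22, 1997 + 4 days = Oct 26, 1997.
The author returns proof corrections: Oct 26, 1997 + 21 days = Nov 16, 1997.
Typesetting is finalized: Nov 16, 1997 + 7 days = Nov 23, 1997.
The issue goes to press: Nov 23, 1997 + 55 days = Jan 17, 1998.
The article appears online: Jan 17, 1998 + 53 days = Mar 11, 1998.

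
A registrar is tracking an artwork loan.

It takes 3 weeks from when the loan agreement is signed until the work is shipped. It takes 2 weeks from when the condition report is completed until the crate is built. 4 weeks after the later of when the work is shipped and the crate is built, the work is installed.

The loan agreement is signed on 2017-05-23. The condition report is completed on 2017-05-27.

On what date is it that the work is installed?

The loan agreement is signed: May 23, 2017.
The work is shipped: May 23, 2017 + 3 weeks = Jun 13, 2017.
The condition report is completed: May 27, 2017.
The crate is built: May 27, 2017 + 2 weeks = Jun 10, 2017.
Both prerequisites met — the work is shipped (Jun 13, 2017), the crate is built (Jun 10, 2017); the later is Jun 13, 2017.
The work is installed: Jun 13, 2017 + 4 weeks = Jul 11, 2017.

2017-07-11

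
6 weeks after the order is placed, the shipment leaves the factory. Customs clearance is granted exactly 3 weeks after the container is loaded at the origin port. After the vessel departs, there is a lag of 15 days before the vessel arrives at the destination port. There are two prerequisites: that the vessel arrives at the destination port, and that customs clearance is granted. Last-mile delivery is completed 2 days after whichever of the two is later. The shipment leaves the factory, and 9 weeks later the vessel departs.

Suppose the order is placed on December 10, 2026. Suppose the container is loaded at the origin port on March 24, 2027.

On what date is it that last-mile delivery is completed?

The order is placed: Dec 10, 2026.
The shipment leaves the factory: Dec 10, 2026 + 6 weeks = Jan 21, 2027.
The vessel departs: Jan 21, 2027 + 9 weeks = Mar 25, 2027.
The vessel arrives at the destination port: Mar 25, 2027 + 15 days = Apr 9, 2027.
The container is loaded at the origin port: Mar 24, 2027.
Customs clearance is granted: Mar 24, 2027 + 3 weeks = Apr 14, 2027.
Both prerequisites met — the vessel arrives at the destination port (Apr 9, 2027), customs clearance is granted (Apr 14, 2027); the later is Apr 14, 2027.
Last-mile delivery is completed: Apr 14, 2027 + 2 days = Apr 16, 2027.

April 16, 2027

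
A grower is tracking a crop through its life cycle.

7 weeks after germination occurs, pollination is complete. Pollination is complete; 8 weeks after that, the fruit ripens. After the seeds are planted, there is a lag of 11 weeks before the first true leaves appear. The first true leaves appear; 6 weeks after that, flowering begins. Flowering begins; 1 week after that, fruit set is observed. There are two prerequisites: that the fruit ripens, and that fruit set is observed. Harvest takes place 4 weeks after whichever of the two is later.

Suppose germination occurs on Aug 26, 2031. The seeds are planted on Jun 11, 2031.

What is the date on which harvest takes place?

Germination occurs: Aug 26, 2031.
Pollination is complete: Aug 26, 2031 + 7 weeks = Oct 14, 2031.
The fruit ripens: Oct 14, 2031 + 8 weeks = Dec 9, 2031.
The seeds are planted: Jun 11, 2031.
The first true leaves appear: Jun 11, 2031 + 11 weeks = Aug 27, 2031.
Flowering begins: Aug 27, 2031 + 6 weeks = Oct 8, 2031.
Fruit set is observed: Oct 8, 2031 + 1 week = Oct 15, 2031.
Both prerequisites met — the fruit ripens (Dec 9, 2031), fruit set is observed (Oct 15, 2031); the later is Dec 9, 2031.
Harvest takes place: Dec 9, 2031 + 4 weeks = Jan 6, 2032.

Jan 6, 2032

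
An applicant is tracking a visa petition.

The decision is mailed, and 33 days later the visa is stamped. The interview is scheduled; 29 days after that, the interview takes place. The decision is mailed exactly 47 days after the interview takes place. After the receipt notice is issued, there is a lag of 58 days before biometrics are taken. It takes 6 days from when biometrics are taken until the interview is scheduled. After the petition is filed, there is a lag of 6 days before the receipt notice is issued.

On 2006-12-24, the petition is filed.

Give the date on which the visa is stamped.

The petition is filed: Dec 24, 2006.
The receipt notice is issued: Dec 24, 2006 + 6 days = Dec 30, 2006.
Biometrics are taken: Dec 30, 2006 + 58 days = Feb 26, 2007.
The interview is scheduled: Feb 26, 2007 + 6 days = Mar 4, 2007.
The interview takes place: Mar 4, 2007 + 29 days = Apr 2, 2007.
The decision is mailed: Apr 2, 2007 + 47 days = May 19, 2007.
The visa is stamped: May 19, 2007 + 33 days = Jun 21, 2007.

2007-06-21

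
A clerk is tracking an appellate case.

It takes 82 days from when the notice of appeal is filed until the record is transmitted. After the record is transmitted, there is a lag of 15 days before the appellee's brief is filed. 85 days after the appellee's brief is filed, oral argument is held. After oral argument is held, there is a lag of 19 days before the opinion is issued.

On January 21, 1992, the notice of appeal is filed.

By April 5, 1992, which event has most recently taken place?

The notice of appeal is filed: Jan 21, 1992.
The record is transmitted: Jan 21, 1992 + 82 days = Apr 12, 1992.
The appellee's brief is filed: Apr 12, 1992 + 15 days = Apr 27, 1992.
Oral argument is held: Apr 27, 1992 + 85 days = Jul 21, 1992.
The opinion is issued: Jul 21, 1992 + 19 days = Aug 9, 1992.
Apr 5, 1992 falls between when the notice of appeal is filed (Jan 21, 1992) and when the record is transmitted (Apr 12, 1992).

The notice of appeal is filed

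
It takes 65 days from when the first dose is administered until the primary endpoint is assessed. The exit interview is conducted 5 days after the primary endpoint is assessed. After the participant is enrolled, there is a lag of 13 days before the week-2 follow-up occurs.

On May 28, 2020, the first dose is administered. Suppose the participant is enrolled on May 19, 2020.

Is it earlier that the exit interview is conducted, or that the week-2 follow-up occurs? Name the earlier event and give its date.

The first dose is administered: May 28, 2020.
The primary endpoint is assessed: May 28, 2020 + 65 days = Aug 1, 2020.
The exit interview is conducted: Aug 1, 2020 + 5 days = Aug 6, 2020.
The participant is enrolled: May 19, 2020.
The week-2 follow-up occurs: May 19, 2020 + 13 days = Jun 1, 2020.
Comparing: the exit interview is conducted on Aug 6, 2020 vs the week-2 follow-up occurs on Jun 1, 2020. Earlier: the week-2 follow-up occurs.

The week-2 follow-up occurs — June 1, 2020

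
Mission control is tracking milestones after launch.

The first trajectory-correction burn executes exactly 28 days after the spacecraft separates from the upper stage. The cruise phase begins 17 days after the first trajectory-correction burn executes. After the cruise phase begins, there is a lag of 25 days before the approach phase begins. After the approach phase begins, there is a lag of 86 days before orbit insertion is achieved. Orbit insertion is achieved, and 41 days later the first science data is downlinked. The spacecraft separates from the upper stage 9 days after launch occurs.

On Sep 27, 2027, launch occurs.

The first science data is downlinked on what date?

Launch occurs: Sep 27, 2027.
The spacecraft separates from the upper stage: Sep 27, 2027 + 9 days = Oct 6, 2027.
The first trajectory-correction burn executes: Oct 6, 2027 + 28 days = Nov 3, 2027.
The cruise phase begins: Nov 3, 2027 + 17 days = Nov 20, 2027.
The approach phase begins: Nov 20, 2027 + 25 days = Dec 15, 2027.
Orbit insertion is achieved: Dec 15, 2027 + 86 days = Mar 10, 2028.
The first science data is downlinked: Mar 10, 2028 + 41 days = Apr 20, 2028.

Apr 20, 2028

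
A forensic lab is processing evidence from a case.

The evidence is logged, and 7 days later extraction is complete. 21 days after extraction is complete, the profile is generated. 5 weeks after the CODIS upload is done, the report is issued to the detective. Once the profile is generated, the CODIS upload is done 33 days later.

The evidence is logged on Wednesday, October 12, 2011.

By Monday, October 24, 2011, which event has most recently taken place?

Extraction is complete

The evidence is logged: Oct 12, 2011.
Extraction is complete: Oct 12, 2011 + 7 days = Oct 19, 2011.
The profile is generated: Oct 19, 2011 + 21 days = Nov 9, 2011.
The CODIS upload is done: Nov 9, 2011 + 33 days = Dec 12, 2011.
The report is issued to the detective: Dec 12, 2011 + 5 weeks = Jan 16, 2012.
Oct 24, 2011 falls between when extraction is complete (Oct 19, 2011) and when the profile is generated (Nov 9, 2011).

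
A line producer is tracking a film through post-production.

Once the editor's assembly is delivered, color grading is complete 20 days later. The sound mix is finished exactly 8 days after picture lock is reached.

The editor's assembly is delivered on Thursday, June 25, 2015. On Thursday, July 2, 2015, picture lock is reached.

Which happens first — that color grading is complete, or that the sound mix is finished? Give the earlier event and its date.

The editor's assembly is delivered: Jun 25, 2015.
Color grading is complete: Jun 25, 2015 + 20 days = Jul 15, 2015.
Picture lock is reached: Jul 2, 2015.
The sound mix is finished: Jul 2, 2015 + 8 days = Jul 10, 2015.
Comparing: color grading is complete on Jul 15, 2015 vs the sound mix is finished on Jul 10, 2015. Earlier: the sound mix is finished.

The sound mix is finished — Friday, July 10, 2015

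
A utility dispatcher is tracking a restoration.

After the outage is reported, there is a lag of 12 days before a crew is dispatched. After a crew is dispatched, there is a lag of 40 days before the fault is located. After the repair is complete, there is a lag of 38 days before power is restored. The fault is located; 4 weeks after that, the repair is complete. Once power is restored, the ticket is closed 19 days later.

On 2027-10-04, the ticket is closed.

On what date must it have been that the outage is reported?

2027-05-20

The ticket is closed: Oct 4, 2027.
Power is restored: Oct 4, 2027 − 19 days = Sep 15, 2027.
The repair is complete: Sep 15, 2027 − 38 days = Aug 8, 2027.
The fault is located: Aug 8, 2027 − 4 weeks = Jul 11, 2027.
A crew is dispatched: Jul 11, 2027 − 40 days = Jun 1, 2027.
The outage is reported: Jun 1, 2027 − 12 days = May 20, 2027.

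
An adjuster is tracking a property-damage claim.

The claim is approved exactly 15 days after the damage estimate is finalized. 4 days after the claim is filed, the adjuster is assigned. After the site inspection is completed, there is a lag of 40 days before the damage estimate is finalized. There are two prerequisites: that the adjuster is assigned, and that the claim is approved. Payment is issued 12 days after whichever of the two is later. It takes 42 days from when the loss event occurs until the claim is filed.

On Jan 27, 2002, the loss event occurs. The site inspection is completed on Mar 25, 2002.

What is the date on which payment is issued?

The loss event occurs: Jan 27, 2002.
The claim is filed: Jan 27, 2002 + 42 days = Mar 10, 2002.
The adjuster is assigned: Mar 10, 2002 + 4 days = Mar 14, 2002.
The site inspection is completed: Mar 25, 2002.
The damage estimate is finalized: Mar 25, 2002 + 40 days = May 4, 2002.
The claim is approved: May 4, 2002 + 15 days = May 19, 2002.
Both prerequisites met — the adjuster is assigned (Mar 14, 2002), the claim is approved (May 19, 2002); the later is May 19, 2002.
Payment is issued: May 19, 2002 + 12 days = May 31, 2002.

May 31, 2002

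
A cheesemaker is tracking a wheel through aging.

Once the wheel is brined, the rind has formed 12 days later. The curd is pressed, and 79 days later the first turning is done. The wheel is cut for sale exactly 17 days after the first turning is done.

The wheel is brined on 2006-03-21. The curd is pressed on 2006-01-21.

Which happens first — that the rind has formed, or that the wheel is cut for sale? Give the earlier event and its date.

The rind has formed — 2006-04-02

The wheel is brined: Mar 21, 2006.
The rind has formed: Mar 21, 2006 + 12 days = Apr 2, 2006.
The curd is pressed: Jan 21, 2006.
The first turning is done: Jan 21, 2006 + 79 days = Apr 10, 2006.
The wheel is cut for sale: Apr 10, 2006 + 17 days = Apr 27, 2006.
Comparing: the rind has formed on Apr 2, 2006 vs the wheel is cut for sale on Apr 27, 2006. Earlier: the rind has formed.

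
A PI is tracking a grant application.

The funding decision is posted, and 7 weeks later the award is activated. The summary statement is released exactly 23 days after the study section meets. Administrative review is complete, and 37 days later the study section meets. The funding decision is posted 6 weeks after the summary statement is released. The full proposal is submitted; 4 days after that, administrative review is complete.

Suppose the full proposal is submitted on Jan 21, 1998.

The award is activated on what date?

The full proposal is submitted: Jan 21, 1998.
Administrative review is complete: Jan 21, 1998 + 4 days = Jan 25, 1998.
The study section meets: Jan 25, 1998 + 37 days = Mar 3, 1998.
The summary statement is released: Mar 3, 1998 + 23 days = Mar 26, 1998.
The funding decision is posted: Mar 26, 1998 + 6 weeks = May 7, 1998.
The award is activated: May 7, 1998 + 7 weeks = Jun 25, 1998.

Jun 25, 1998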